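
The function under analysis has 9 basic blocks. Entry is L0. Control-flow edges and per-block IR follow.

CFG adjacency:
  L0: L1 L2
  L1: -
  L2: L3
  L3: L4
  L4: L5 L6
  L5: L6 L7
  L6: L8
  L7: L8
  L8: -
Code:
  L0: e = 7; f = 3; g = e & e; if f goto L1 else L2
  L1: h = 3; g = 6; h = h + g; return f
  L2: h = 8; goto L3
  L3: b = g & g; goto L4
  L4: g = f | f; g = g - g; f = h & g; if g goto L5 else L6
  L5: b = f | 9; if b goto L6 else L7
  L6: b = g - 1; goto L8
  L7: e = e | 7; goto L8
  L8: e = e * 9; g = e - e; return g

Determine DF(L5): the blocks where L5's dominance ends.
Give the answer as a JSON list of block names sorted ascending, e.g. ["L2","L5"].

Answer: ["L6", "L8"]

Working:
idom tree: L1←L0 L2←L0 L3←L2 L4←L3 L5←L4 L6←L4 L7←L5 L8←L4
Join-block Dom:
  L6: preds {L4,L5}: {L0,L2,L3,L4} ∩ {L0,L2,L3,L4,L5} = {L0,L2,L3,L4}; idom=L4
  L8: preds {L6,L7}: {L0,L2,L3,L4,L6} ∩ {L0,L2,L3,L4,L5,L7} = {L0,L2,L3,L4}; idom=L4

Frontier:
  L6←L4: walk · to L4
  L6←L5: walk L5 to L4
  L8←L6: walk L6 to L4
  L8←L7: walk L7→L5 to L4
  L0 → ∅
  L1 → ∅
  L2 → ∅
  L3 → ∅
  L4 → ∅
  L5 → {L6,L8}
  L6 → {L8}
  L7 → {L8}
  L8 → ∅

DF(L5) = ["L6", "L8"]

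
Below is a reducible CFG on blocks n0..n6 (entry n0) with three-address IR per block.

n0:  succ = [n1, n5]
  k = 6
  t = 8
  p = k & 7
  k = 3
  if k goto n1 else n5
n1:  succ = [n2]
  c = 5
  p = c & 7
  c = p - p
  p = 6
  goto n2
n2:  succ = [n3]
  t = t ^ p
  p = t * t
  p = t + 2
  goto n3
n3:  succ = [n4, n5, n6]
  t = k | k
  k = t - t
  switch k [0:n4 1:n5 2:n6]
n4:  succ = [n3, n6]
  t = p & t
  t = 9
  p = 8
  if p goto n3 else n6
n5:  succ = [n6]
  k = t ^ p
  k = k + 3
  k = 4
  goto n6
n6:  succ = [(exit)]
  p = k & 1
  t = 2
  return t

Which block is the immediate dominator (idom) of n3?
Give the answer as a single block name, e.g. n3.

Answer: n2

Working:
idom tree: n1←n0 n2←n1 n3←n2 n4←n3 n5←n0 n6←n0
Dom at joins:
  n3: preds {n2,n4}: {n0,n1,n2} ∩ {n0,n1,n2,n3,n4} = {n0,n1,n2}; idom=n2
  n5: preds {n0,n3}: {n0} ∩ {n0,n1,n2,n3} = {n0}; idom=n0
  n6: preds {n3,n4,n5}: {n0,n1,n2,n3} ∩ {n0,n1,n2,n3,n4} ∩ {n0,n5} = {n0}; idom=n0

idom(n3) = n2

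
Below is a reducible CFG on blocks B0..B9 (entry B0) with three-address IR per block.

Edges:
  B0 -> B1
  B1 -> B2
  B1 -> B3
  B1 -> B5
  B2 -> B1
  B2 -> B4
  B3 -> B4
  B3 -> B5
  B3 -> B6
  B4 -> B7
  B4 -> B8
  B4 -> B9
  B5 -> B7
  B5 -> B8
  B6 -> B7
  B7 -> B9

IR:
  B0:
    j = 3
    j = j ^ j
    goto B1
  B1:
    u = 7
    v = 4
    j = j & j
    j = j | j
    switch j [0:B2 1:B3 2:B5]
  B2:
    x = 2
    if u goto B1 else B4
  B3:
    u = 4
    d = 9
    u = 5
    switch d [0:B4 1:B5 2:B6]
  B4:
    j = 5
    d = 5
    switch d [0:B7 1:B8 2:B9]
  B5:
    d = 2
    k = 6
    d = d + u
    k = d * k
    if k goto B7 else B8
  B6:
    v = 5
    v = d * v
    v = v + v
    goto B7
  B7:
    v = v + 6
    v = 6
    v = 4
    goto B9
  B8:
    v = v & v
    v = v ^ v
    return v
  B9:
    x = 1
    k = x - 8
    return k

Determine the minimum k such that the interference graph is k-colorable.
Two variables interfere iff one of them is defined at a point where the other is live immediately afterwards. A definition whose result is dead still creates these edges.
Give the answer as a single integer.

def/use:
  B0: def={j} ue=∅
  B1: def={j,u,v} ue={j}
  B2: def={x} ue={u}
  B3: def={d,u} ue=∅
  B4: def={d,j} ue=∅
  B5: def={d,k} ue={u}
  B6: def={v} ue={d}
  B7: def={v} ue={v}
  B8: def={v} ue={v}
  B9: def={k,x} ue=∅

Liveness:
  B0 li=∅ lo={j}
  B1 li={j} lo={j,u,v}
  B2 li={j,u,v} lo={j,v}
  B3 li={v} lo={d,u,v}
  B4 li={v} lo={v}
  B5 li={u,v} lo={v}
  B6 li={d} lo={v}
  B7 li={v} lo=∅
  B8 li={v} lo=∅
  B9 li=∅ lo=∅

Interference:
  d — {k,u,v}
  j — {u,v,x}
  k — {d,u,v}
  u — {d,j,k,v,x}
  v — {d,j,k,u,x}
  x — {j,u,v}

Chromatic number:
  lower bound: {d,k,u,v} mutually conflict ⇒ χ ≥ 4
  4-colouring: R0={u}  R1={v}  R2={d,j}  R3={k,x}
  χ = 4

Answer: 4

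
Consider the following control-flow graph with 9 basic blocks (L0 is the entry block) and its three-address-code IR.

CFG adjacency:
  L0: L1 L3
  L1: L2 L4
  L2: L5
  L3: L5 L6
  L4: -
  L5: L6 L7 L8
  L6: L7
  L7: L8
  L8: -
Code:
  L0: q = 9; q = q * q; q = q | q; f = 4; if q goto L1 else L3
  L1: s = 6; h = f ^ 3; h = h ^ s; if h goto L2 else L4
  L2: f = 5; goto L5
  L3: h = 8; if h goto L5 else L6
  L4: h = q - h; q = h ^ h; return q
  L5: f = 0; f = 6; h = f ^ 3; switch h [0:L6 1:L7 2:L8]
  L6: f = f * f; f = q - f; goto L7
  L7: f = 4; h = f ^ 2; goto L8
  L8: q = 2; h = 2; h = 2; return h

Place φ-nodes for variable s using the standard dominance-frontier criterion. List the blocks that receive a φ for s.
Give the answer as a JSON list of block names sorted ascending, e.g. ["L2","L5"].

Answer: ["L5", "L6", "L7", "L8"]

Working:
idom tree: L1←L0 L2←L1 L3←L0 L4←L1 L5←L0 L6←L0 L7←L0 L8←L0
Dom at joins:
  L5: preds {L2,L3}: {L0,L1,L2} ∩ {L0,L3} = {L0}; idom=L0
  L6: preds {L3,L5}: {L0,L3} ∩ {L0,L5} = {L0}; idom=L0
  L7: preds {L5,L6}: {L0,L5} ∩ {L0,L6} = {L0}; idom=L0
  L8: preds {L5,L7}: {L0,L5} ∩ {L0,L7} = {L0}; idom=L0

DF derivation:
  L5←L2: walk L2→L1 to L0
  L5←L3: walk L3 to L0
  L6←L3: walk L3 to L0
  L6←L5: walk L5 to L0
  L7←L5: walk L5 to L0
  L7←L6: walk L6 to L0
  L8←L5: walk L5 to L0
  L8←L7: walk L7 to L0
  L0 → ∅
  L1 → {L5}
  L2 → {L5}
  L3 → {L5,L6}
  L4 → ∅
  L5 → {L6,L7,L8}
  L6 → {L7}
  L7 → {L8}
  L8 → ∅

φ for s: defs {L1}
  DF⁺ = {L5,L6,L7,L8}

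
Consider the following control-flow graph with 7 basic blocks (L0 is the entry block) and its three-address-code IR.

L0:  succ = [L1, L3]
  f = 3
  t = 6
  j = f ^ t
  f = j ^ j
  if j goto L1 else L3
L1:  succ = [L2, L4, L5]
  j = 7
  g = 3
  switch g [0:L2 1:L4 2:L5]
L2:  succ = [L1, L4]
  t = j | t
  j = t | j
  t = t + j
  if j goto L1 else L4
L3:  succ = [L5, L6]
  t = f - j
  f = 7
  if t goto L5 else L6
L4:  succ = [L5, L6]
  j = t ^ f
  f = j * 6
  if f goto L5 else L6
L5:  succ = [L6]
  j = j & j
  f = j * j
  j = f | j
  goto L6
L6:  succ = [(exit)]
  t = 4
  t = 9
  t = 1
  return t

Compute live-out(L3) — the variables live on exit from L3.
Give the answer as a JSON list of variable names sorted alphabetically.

Answer: ["j"]

Analysis:
Per-block:
  L0: def={f,j,t} ue=∅
  L1: def={g,j} ue=∅
  L2: def={j,t} ue={j,t}
  L3: def={f,t} ue={f,j}
  L4: def={f,j} ue={f,t}
  L5: def={f,j} ue={j}
  L6: def={t} ue=∅

Liveness:
  L0 li=∅ lo={f,j,t}
  L1 li={f,t} lo={f,j,t}
  L2 li={f,j,t} lo={f,t}
  L3 li={f,j} lo={j}
  L4 li={f,t} lo={j}
  L5 li={j} lo=∅
  L6 li=∅ lo=∅

live-out(L3) = ["j"]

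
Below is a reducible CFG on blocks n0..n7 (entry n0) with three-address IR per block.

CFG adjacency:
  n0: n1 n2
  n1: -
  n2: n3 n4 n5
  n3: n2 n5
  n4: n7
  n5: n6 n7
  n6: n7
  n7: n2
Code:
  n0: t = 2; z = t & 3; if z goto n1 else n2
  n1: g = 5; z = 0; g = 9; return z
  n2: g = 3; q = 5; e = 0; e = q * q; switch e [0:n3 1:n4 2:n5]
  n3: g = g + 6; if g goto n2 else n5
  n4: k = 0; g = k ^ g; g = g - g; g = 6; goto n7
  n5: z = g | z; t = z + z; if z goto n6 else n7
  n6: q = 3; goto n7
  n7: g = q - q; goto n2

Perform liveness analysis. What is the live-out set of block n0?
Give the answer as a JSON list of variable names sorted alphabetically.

Answer: ["z"]

Analysis:
Per-block:
  n0: {t,z} / ∅
  n1: {g,z} / ∅
  n2: {e,g,q} / ∅
  n3: {g} / {g}
  n4: {g,k} / {g}
  n5: {t,z} / {g,z}
  n6: {q} / ∅
  n7: {g} / {q}

Live sets:
  live n0: ∅→{z}
  live n1: ∅→∅
  live n2: {z}→{g,q,z}
  live n3: {g,q,z}→{g,q,z}
  live n4: {g,q,z}→{q,z}
  live n5: {g,q,z}→{q,z}
  live n6: {z}→{q,z}
  live n7: {q,z}→{z}

live-out(n0) = ["z"]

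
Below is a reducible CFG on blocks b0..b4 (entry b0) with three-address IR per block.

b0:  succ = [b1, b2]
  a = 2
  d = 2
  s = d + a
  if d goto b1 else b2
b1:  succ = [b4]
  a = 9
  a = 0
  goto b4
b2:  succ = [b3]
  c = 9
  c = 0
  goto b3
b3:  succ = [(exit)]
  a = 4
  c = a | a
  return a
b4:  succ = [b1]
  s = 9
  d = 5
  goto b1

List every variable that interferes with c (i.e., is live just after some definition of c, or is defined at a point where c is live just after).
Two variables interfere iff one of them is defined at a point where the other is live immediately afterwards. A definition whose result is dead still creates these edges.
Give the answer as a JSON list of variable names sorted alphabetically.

def/use:
  b0: {a,d,s} / ∅
  b1: {a} / ∅
  b2: {c} / ∅
  b3: {a,c} / ∅
  b4: {d,s} / ∅

Backward fixpoint:
  b0 li=∅ lo=∅
  b1 li=∅ lo=∅
  b2 li=∅ lo=∅
  b3 li=∅ lo=∅
  b4 li=∅ lo=∅

Interference:
  a↔{c,d}
  c↔{a}
  d↔{a,s}
  s↔{d}

N(c) = ["a"]

Answer: ["a"]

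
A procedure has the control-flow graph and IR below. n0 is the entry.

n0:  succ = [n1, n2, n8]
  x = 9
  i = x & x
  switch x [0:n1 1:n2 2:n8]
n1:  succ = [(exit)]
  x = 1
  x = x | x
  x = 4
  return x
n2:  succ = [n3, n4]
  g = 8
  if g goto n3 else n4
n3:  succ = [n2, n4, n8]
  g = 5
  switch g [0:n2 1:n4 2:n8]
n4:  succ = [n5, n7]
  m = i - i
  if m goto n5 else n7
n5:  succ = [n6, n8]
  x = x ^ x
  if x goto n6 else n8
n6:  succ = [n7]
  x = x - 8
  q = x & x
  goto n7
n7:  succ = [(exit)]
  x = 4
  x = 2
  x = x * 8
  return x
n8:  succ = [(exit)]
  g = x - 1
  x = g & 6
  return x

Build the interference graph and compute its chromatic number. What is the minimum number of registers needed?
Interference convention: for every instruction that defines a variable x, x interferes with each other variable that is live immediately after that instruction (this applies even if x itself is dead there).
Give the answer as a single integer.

Answer: 3

Working:
Per-block:
  n0 def {i,x} use ∅
  n1 def {x} use ∅
  n2 def {g} use ∅
  n3 def {g} use ∅
  n4 def {m} use {i}
  n5 def {x} use {x}
  n6 def {q,x} use {x}
  n7 def {x} use ∅
  n8 def {g,x} use {x}

Backward fixpoint:
  live n0: ∅→{i,x}
  live n1: ∅→∅
  live n2: {i,x}→{i,x}
  live n3: {i,x}→{i,x}
  live n4: {i,x}→{x}
  live n5: {x}→{x}
  live n6: {x}→∅
  live n7: ∅→∅
  live n8: {x}→∅

Interfere edges:
  g: {i,x}
  i: {g,x}
  m: {x}
  q: ∅
  x: {g,i,m}

Chromatic number:
  {g,i,x} pairwise interfere (3-clique) ⇒ χ ≥ 3
  assign g→R1 i→R2 m→R1 q→R0 x→R0 — no edge inside a register ⇒ χ ≤ 3
  χ = 3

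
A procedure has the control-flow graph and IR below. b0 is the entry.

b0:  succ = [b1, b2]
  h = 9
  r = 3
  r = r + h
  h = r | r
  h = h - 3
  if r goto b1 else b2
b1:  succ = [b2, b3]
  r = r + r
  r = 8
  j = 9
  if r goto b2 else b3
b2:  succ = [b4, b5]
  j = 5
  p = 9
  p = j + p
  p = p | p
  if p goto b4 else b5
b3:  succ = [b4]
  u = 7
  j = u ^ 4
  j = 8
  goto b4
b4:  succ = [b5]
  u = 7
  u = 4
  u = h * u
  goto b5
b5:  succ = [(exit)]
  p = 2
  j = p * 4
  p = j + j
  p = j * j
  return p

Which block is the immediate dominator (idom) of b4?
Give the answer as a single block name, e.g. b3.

idom tree: b1←b0 b2←b0 b3←b1 b4←b0 b5←b0
Join-block Dom:
  b2: preds {b0,b1}: {b0} ∩ {b0,b1} = {b0}; idom=b0
  b4: preds {b2,b3}: {b0,b2} ∩ {b0,b1,b3} = {b0}; idom=b0
  b5: preds {b2,b4}: {b0,b2} ∩ {b0,b4} = {b0}; idom=b0

idom(b4) = b0

Answer: b0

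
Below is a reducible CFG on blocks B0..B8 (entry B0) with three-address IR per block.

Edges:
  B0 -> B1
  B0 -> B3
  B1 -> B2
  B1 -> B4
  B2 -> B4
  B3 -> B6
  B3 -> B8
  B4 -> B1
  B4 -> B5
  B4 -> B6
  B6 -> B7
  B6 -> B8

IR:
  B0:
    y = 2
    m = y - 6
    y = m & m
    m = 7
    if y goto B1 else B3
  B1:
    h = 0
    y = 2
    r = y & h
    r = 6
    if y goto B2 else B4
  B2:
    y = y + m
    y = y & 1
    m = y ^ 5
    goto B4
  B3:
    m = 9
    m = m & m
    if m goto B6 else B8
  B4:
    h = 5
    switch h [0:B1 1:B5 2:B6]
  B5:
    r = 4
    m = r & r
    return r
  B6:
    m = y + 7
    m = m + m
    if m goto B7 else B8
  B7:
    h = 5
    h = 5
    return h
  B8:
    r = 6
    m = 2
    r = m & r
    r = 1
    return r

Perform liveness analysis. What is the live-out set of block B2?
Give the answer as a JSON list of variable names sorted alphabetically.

def/use:
  B0 def {m,y} use ∅
  B1 def {h,r,y} use ∅
  B2 def {m,y} use {m,y}
  B3 def {m} use ∅
  B4 def {h} use ∅
  B5 def {m,r} use ∅
  B6 def {m} use {y}
  B7 def {h} use ∅
  B8 def {m,r} use ∅

Live sets:
  B0: in=∅ out={m,y}
  B1: in={m} out={m,y}
  B2: in={m,y} out={m,y}
  B3: in={y} out={y}
  B4: in={m,y} out={m,y}
  B5: in=∅ out=∅
  B6: in={y} out=∅
  B7: in=∅ out=∅
  B8: in=∅ out=∅

live-out(B2) = ["m", "y"]

Answer: ["m", "y"]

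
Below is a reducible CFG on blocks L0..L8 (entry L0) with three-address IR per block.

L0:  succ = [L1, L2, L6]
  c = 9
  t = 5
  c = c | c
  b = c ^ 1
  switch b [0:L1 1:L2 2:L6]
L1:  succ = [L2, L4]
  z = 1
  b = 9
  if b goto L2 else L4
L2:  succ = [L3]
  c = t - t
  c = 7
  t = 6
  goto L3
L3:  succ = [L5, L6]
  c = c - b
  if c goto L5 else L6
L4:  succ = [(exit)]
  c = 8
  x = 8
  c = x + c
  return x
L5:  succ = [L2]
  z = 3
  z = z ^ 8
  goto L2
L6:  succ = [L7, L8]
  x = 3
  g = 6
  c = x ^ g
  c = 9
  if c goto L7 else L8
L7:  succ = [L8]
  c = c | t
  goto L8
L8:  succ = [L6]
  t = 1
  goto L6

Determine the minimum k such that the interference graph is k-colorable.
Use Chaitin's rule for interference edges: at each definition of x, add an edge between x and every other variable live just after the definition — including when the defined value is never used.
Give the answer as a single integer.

Block summaries:
  L0 def {b,c,t} use ∅
  L1 def {b,z} use ∅
  L2 def {c,t} use {t}
  L3 def {c} use {b,c}
  L4 def {c,x} use ∅
  L5 def {z} use ∅
  L6 def {c,g,x} use ∅
  L7 def {c} use {c,t}
  L8 def {t} use ∅

Backward fixpoint:
  L0: in=∅ out={b,t}
  L1: in={t} out={b,t}
  L2: in={b,t} out={b,c,t}
  L3: in={b,c,t} out={b,t}
  L4: in=∅ out=∅
  L5: in={b,t} out={b,t}
  L6: in={t} out={c,t}
  L7: in={c,t} out=∅
  L8: in=∅ out={t}

Interference:
  b↔{c,t,z}
  c↔{b,t,x}
  g↔{t,x}
  t↔{b,c,g,x,z}
  x↔{c,g,t}
  z↔{b,t}

Registers:
  {b,c,t} pairwise interfere (3-clique) ⇒ χ ≥ 3
  assign b→c1 c→c2 g→c2 t→c0 x→c1 z→c2 — no edge inside a register ⇒ χ ≤ 3
  χ = 3

Answer: 3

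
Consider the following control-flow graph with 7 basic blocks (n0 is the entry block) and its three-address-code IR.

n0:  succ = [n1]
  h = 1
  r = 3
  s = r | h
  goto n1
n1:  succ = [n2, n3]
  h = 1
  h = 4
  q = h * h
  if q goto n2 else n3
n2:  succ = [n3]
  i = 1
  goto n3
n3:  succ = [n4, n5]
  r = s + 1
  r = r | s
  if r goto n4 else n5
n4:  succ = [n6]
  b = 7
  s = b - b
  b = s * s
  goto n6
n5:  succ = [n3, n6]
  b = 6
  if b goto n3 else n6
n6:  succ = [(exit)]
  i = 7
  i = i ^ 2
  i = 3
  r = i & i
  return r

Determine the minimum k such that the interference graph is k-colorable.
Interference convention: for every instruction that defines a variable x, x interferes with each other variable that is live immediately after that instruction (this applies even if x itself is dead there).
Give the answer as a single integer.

Per-block:
  n0: {h,r,s} / ∅
  n1: {h,q} / ∅
  n2: {i} / ∅
  n3: {r} / {s}
  n4: {b,s} / ∅
  n5: {b} / ∅
  n6: {i,r} / ∅

Liveness:
  n0: in=∅ out={s}
  n1: in={s} out={s}
  n2: in={s} out={s}
  n3: in={s} out={s}
  n4: in=∅ out=∅
  n5: in={s} out={s}
  n6: in=∅ out=∅

Interference:
  b↔{s}
  h↔{r,s}
  i↔{s}
  q↔{s}
  r↔{h,s}
  s↔{b,h,i,q,r}

Colouring:
  {h,r,s} pairwise interfere (3-clique) ⇒ χ ≥ 3
  3-colouring: R0={s}  R1={b,h,i,q}  R2={r}
  χ = 3

Answer: 3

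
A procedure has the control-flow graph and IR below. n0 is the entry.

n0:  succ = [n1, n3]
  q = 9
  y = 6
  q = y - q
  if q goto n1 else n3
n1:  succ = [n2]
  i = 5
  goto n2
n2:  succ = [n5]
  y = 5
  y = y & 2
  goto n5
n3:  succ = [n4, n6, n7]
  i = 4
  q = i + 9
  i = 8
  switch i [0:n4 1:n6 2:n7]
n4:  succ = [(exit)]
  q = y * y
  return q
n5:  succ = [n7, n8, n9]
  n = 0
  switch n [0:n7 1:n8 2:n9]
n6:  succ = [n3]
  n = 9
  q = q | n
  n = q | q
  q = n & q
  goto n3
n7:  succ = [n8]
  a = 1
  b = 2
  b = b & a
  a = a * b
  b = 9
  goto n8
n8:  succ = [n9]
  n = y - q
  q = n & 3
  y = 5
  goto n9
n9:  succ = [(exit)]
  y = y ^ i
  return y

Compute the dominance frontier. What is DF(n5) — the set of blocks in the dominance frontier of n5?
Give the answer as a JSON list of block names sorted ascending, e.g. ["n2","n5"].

idom tree: n1←n0 n2←n1 n3←n0 n4←n3 n5←n2 n6←n3 n7←n0 n8←n0 n9←n0
Join-block Dom:
  n3: preds {n0,n6}: {n0} ∩ {n0,n3,n6} = {n0}; idom=n0
  n7: preds {n3,n5}: {n0,n3} ∩ {n0,n1,n2,n5} = {n0}; idom=n0
  n8: preds {n5,n7}: {n0,n1,n2,n5} ∩ {n0,n7} = {n0}; idom=n0
  n9: preds {n5,n8}: {n0,n1,n2,n5} ∩ {n0,n8} = {n0}; idom=n0

DF walk-up:
  n3←n0: walk · to n0
  n3←n6: walk n6→n3 to n0
  n7←n3: walk n3 to n0
  n7←n5: walk n5→n2→n1 to n0
  n8←n5: walk n5→n2→n1 to n0
  n8←n7: walk n7 to n0
  n9←n5: walk n5→n2→n1 to n0
  n9←n8: walk n8 to n0
  n0: DF=∅
  n1: DF={n7,n8,n9}
  n2: DF={n7,n8,n9}
  n3: DF={n3,n7}
  n4: DF=∅
  n5: DF={n7,n8,n9}
  n6: DF={n3}
  n7: DF={n8}
  n8: DF={n9}
  n9: DF=∅

DF(n5) = ["n7", "n8", "n9"]

Answer: ["n7", "n8", "n9"]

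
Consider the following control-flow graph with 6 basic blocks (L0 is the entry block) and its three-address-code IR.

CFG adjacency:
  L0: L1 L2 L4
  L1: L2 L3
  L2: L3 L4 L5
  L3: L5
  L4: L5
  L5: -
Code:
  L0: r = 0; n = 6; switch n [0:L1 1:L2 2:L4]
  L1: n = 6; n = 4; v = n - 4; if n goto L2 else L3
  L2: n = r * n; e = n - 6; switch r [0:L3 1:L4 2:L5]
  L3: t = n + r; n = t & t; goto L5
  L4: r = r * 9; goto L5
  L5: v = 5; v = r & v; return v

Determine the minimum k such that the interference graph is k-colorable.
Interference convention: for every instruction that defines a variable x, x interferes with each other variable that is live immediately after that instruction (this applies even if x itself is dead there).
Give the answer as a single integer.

def/use:
  L0 def {n,r} use ∅
  L1 def {n,v} use ∅
  L2 def {e,n} use {n,r}
  L3 def {n,t} use {n,r}
  L4 def {r} use {r}
  L5 def {v} use {r}

Backward fixpoint:
  live L0: ∅→{n,r}
  live L1: {r}→{n,r}
  live L2: {n,r}→{n,r}
  live L3: {n,r}→{r}
  live L4: {r}→{r}
  live L5: {r}→∅

Interfere edges:
  e↔{n,r}
  n↔{e,r,v}
  r↔{e,n,t,v}
  t↔{r}
  v↔{n,r}

Colouring:
  {e,n,r} pairwise interfere (3-clique) ⇒ χ ≥ 3
  assign e→r2 n→r1 r→r0 t→r1 v→r2 — no edge inside a register ⇒ χ ≤ 3
  χ = 3

Answer: 3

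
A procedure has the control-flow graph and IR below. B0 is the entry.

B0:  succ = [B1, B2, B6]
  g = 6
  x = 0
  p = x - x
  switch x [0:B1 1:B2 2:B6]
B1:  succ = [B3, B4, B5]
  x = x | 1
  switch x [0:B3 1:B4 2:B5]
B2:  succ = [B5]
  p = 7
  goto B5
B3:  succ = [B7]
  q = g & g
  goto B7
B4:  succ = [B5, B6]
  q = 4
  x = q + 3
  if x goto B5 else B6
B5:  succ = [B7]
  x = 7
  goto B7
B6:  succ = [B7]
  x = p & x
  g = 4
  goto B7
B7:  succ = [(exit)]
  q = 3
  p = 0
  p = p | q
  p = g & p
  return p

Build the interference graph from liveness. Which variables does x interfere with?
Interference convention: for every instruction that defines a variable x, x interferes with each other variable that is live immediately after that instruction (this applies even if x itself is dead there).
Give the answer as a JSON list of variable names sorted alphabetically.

Per-block:
  B0: def={g,p,x} ue=∅
  B1: def={x} ue={x}
  B2: def={p} ue=∅
  B3: def={q} ue={g}
  B4: def={q,x} ue=∅
  B5: def={x} ue=∅
  B6: def={g,x} ue={p,x}
  B7: def={p,q} ue={g}

Live sets:
  B0 li=∅ lo={g,p,x}
  B1 li={g,p,x} lo={g,p}
  B2 li={g} lo={g}
  B3 li={g} lo={g}
  B4 li={g,p} lo={g,p,x}
  B5 li={g} lo={g}
  B6 li={p,x} lo={g}
  B7 li={g} lo=∅

Interference:
  g↔{p,q,x}
  p↔{g,q,x}
  q↔{g,p}
  x↔{g,p}

N(x) = ["g", "p"]

Answer: ["g", "p"]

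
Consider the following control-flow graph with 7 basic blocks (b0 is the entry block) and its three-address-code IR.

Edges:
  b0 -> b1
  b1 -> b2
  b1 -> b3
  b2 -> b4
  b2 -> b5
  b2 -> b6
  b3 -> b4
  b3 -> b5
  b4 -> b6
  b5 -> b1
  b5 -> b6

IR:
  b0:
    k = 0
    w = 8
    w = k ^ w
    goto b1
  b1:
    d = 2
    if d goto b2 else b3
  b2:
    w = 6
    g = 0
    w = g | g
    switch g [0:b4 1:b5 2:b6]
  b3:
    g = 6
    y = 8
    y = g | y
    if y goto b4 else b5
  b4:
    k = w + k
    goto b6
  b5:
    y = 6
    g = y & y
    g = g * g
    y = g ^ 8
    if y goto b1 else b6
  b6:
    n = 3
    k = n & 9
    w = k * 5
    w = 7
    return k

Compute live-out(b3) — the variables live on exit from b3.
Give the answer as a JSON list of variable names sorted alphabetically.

Block summaries:
  b0: def={k,w} ue=∅
  b1: def={d} ue=∅
  b2: def={g,w} ue=∅
  b3: def={g,y} ue=∅
  b4: def={k} ue={k,w}
  b5: def={g,y} ue=∅
  b6: def={k,n,w} ue=∅

Live sets:
  live b0: ∅→{k,w}
  live b1: {k,w}→{k,w}
  live b2: {k}→{k,w}
  live b3: {k,w}→{k,w}
  live b4: {k,w}→∅
  live b5: {k,w}→{k,w}
  live b6: ∅→∅

live-out(b3) = ["k", "w"]

Answer: ["k", "w"]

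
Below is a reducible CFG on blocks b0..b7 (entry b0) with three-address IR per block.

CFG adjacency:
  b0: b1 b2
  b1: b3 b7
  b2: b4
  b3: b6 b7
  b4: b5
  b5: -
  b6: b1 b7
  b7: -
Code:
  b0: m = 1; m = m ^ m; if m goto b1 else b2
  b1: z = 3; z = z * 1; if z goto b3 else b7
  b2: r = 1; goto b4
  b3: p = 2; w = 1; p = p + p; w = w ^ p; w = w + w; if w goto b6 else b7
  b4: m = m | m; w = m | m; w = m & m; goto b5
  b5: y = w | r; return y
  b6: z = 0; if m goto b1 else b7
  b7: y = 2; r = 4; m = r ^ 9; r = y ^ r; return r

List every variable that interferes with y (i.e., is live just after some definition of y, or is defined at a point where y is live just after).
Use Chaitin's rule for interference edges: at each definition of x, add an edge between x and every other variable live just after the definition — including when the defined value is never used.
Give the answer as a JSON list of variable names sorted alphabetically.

Per-block:
  b0: def={m} ue=∅
  b1: def={z} ue=∅
  b2: def={r} ue=∅
  b3: def={p,w} ue=∅
  b4: def={m,w} ue={m}
  b5: def={y} ue={r,w}
  b6: def={z} ue={m}
  b7: def={m,r,y} ue=∅

Backward fixpoint:
  b0 li=∅ lo={m}
  b1 li={m} lo={m}
  b2 li={m} lo={m,r}
  b3 li={m} lo={m}
  b4 li={m,r} lo={r,w}
  b5 li={r,w} lo=∅
  b6 li={m} lo={m}
  b7 li=∅ lo=∅

Interference:
  m↔{p,r,w,y,z}
  p↔{m,w}
  r↔{m,w,y}
  w↔{m,p,r}
  y↔{m,r}
  z↔{m}

N(y) = ["m", "r"]

Answer: ["m", "r"]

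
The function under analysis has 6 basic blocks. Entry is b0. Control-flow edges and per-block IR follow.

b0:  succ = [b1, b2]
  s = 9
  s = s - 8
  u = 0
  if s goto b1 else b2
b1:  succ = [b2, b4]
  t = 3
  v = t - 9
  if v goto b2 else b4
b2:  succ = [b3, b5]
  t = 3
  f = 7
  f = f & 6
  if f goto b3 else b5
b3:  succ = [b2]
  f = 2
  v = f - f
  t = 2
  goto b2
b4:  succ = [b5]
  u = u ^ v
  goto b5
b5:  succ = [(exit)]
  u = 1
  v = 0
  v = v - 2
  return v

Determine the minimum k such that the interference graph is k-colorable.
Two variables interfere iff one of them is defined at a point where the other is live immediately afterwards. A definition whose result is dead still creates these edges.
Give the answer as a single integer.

Answer: 2

Analysis:
def/use:
  b0 def {s,u} use ∅
  b1 def {t,v} use ∅
  b2 def {f,t} use ∅
  b3 def {f,t,v} use ∅
  b4 def {u} use {u,v}
  b5 def {u,v} use ∅

Live sets:
  b0: in=∅ out={u}
  b1: in={u} out={u,v}
  b2: in=∅ out=∅
  b3: in=∅ out=∅
  b4: in={u,v} out=∅
  b5: in=∅ out=∅

Interfere edges:
  f: ∅
  s: {u}
  t: {u}
  u: {s,t,v}
  v: {u}

Chromatic number:
  clique {s,u} ⇒ need ≥ 2
  2-colouring: R0={f,u}  R1={s,t,v}
  χ = 2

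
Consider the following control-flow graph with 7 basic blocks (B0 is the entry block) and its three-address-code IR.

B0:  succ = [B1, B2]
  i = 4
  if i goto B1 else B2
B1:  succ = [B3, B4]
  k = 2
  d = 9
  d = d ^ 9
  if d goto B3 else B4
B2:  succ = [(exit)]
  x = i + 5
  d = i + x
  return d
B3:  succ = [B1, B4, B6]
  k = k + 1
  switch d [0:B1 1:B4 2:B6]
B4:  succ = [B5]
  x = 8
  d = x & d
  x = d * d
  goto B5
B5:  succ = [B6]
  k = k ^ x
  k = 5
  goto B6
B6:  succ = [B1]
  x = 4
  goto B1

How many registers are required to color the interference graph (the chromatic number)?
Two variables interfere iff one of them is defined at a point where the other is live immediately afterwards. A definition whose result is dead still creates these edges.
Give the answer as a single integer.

Answer: 3

Working:
Per-block:
  B0: def={i} ue=∅
  B1: def={d,k} ue=∅
  B2: def={d,x} ue={i}
  B3: def={k} ue={d,k}
  B4: def={d,x} ue={d}
  B5: def={k} ue={k,x}
  B6: def={x} ue=∅

Backward fixpoint:
  live B0: ∅→{i}
  live B1: ∅→{d,k}
  live B2: {i}→∅
  live B3: {d,k}→{d,k}
  live B4: {d,k}→{k,x}
  live B5: {k,x}→∅
  live B6: ∅→∅

Interfere edges:
  d: {k,x}
  i: {x}
  k: {d,x}
  x: {d,i,k}

Colouring:
  clique {d,k,x} ⇒ need ≥ 3
  assign d→R1 i→R1 k→R2 x→R0 — no edge inside a register ⇒ χ ≤ 3
  χ = 3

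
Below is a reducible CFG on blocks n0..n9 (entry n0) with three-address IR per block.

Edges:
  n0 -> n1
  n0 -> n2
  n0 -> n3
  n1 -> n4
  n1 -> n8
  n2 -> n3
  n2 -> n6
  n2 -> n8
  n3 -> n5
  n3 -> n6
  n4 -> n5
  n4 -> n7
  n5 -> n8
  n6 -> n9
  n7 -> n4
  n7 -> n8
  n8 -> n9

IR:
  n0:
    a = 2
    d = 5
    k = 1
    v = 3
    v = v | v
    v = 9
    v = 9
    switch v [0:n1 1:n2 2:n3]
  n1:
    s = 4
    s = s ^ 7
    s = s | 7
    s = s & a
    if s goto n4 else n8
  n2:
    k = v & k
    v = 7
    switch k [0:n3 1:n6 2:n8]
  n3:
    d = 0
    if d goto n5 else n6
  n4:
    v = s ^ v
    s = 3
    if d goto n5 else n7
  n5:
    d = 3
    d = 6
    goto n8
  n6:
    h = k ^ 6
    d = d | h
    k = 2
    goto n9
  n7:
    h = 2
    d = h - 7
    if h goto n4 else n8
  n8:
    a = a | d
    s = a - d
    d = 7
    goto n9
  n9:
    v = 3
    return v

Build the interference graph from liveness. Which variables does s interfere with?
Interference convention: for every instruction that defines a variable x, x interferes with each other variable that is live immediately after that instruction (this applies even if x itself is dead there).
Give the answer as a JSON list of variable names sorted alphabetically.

Answer: ["a", "d", "h", "v"]

Working:
def/use:
  n0: def={a,d,k,v} ue=∅
  n1: def={s} ue={a}
  n2: def={k,v} ue={k,v}
  n3: def={d} ue=∅
  n4: def={s,v} ue={d,s,v}
  n5: def={d} ue=∅
  n6: def={d,h,k} ue={d,k}
  n7: def={d,h} ue=∅
  n8: def={a,d,s} ue={a,d}
  n9: def={v} ue=∅

Backward fixpoint:
  live n0: ∅→{a,d,k,v}
  live n1: {a,d,v}→{a,d,s,v}
  live n2: {a,d,k,v}→{a,d,k}
  live n3: {a,k}→{a,d,k}
  live n4: {a,d,s,v}→{a,s,v}
  live n5: {a}→{a,d}
  live n6: {d,k}→∅
  live n7: {a,s,v}→{a,d,s,v}
  live n8: {a,d}→∅
  live n9: ∅→∅

Interfere edges:
  a — {d,h,k,s,v}
  d — {a,h,k,s,v}
  h — {a,d,s,v}
  k — {a,d,v}
  s — {a,d,h,v}
  v — {a,d,h,k,s}

N(s) = ["a", "d", "h", "v"]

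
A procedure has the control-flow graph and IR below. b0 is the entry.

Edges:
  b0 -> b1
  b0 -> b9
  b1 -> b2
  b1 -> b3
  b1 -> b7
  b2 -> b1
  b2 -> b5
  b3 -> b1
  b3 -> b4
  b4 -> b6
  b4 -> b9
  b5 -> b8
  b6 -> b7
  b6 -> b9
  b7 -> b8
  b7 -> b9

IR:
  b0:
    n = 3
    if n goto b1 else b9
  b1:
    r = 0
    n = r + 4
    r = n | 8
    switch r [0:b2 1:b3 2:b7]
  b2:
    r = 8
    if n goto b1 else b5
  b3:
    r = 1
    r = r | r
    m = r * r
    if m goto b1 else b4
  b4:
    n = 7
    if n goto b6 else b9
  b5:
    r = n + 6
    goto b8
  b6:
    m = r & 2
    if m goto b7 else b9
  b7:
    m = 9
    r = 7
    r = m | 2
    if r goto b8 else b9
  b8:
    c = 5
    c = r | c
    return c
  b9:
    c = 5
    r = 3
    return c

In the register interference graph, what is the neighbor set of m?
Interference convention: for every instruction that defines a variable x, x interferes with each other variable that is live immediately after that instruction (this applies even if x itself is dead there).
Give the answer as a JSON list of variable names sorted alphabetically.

Per-block:
  b0 def {n} use ∅
  b1 def {n,r} use ∅
  b2 def {r} use {n}
  b3 def {m,r} use ∅
  b4 def {n} use ∅
  b5 def {r} use {n}
  b6 def {m} use {r}
  b7 def {m,r} use ∅
  b8 def {c} use {r}
  b9 def {c,r} use ∅

Liveness:
  b0: in=∅ out=∅
  b1: in=∅ out={n}
  b2: in={n} out={n}
  b3: in=∅ out={r}
  b4: in={r} out={r}
  b5: in={n} out={r}
  b6: in={r} out=∅
  b7: in=∅ out={r}
  b8: in={r} out=∅
  b9: in=∅ out=∅

Conflict graph:
  c↔{r}
  m↔{r}
  n↔{r}
  r↔{c,m,n}

N(m) = ["r"]

Answer: ["r"]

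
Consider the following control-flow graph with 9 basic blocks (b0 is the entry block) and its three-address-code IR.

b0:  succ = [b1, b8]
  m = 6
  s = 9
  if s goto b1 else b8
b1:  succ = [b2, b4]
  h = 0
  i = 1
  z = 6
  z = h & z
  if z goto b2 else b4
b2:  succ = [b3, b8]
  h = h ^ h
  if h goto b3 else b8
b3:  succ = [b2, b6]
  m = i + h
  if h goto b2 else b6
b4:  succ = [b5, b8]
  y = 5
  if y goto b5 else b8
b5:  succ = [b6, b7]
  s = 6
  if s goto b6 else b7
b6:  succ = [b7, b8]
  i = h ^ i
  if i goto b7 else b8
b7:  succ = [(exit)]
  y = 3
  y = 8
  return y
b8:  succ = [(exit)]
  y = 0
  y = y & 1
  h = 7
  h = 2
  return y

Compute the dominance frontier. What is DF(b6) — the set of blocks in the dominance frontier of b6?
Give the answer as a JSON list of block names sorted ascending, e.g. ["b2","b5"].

idom tree: b1←b0 b2←b1 b3←b2 b4←b1 b5←b4 b6←b1 b7←b1 b8←b0
Dom∩ at merges:
  b2: preds {b1,b3}: {b0,b1} ∩ {b0,b1,b2,b3} = {b0,b1}; idom=b1
  b6: preds {b3,b5}: {b0,b1,b2,b3} ∩ {b0,b1,b4,b5} = {b0,b1}; idom=b1
  b7: preds {b5,b6}: {b0,b1,b4,b5} ∩ {b0,b1,b6} = {b0,b1}; idom=b1
  b8: preds {b0,b2,b4,b6}: {b0} ∩ {b0,b1,b2} ∩ {b0,b1,b4} ∩ {b0,b1,b6} = {b0}; idom=b0

DF derivation:
  b2←b1: walk · to b1
  b2←b3: walk b3→b2 to b1
  b6←b3: walk b3→b2 to b1
  b6←b5: walk b5→b4 to b1
  b7←b5: walk b5→b4 to b1
  b7←b6: walk b6 to b1
  b8←b0: walk · to b0
  b8←b2: walk b2→b1 to b0
  b8←b4: walk b4→b1 to b0
  b8←b6: walk b6→b1 to b0
  b0: DF=∅
  b1: DF={b8}
  b2: DF={b2,b6,b8}
  b3: DF={b2,b6}
  b4: DF={b6,b7,b8}
  b5: DF={b6,b7}
  b6: DF={b7,b8}
  b7: DF=∅
  b8: DF=∅

DF(b6) = ["b7", "b8"]

Answer: ["b7", "b8"]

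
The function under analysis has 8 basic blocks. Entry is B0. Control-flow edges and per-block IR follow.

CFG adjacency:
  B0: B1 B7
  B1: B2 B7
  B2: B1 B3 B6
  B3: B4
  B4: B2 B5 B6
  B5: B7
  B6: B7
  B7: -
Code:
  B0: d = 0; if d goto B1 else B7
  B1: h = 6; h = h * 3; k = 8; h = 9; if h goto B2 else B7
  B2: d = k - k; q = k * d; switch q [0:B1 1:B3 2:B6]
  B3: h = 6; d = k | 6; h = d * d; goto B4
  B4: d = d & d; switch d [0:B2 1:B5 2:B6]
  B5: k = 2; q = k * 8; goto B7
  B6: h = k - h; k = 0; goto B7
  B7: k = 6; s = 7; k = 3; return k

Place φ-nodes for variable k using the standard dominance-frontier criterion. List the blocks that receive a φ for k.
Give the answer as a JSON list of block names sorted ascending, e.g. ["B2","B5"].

Answer: ["B1", "B7"]

Analysis:
idom tree: B1←B0 B2←B1 B3←B2 B4←B3 B5←B4 B6←B2 B7←B0
Dom∩ at merges:
  B1: preds {B0,B2}: {B0} ∩ {B0,B1,B2} = {B0}; idom=B0
  B2: preds {B1,B4}: {B0,B1} ∩ {B0,B1,B2,B3,B4} = {B0,B1}; idom=B1
  B6: preds {B2,B4}: {B0,B1,B2} ∩ {B0,B1,B2,B3,B4} = {B0,B1,B2}; idom=B2
  B7: preds {B0,B1,B5,B6}: {B0} ∩ {B0,B1} ∩ {B0,B1,B2,B3,B4,B5} ∩ {B0,B1,B2,B6} = {B0}; idom=B0

Frontier:
  join B1 pred B0: · stop@B0
  join B1 pred B2: B2→B1 stop@B0
  join B2 pred B1: · stop@B1
  join B2 pred B4: B4→B3→B2 stop@B1
  join B6 pred B2: · stop@B2
  join B6 pred B4: B4→B3 stop@B2
  join B7 pred B0: · stop@B0
  join B7 pred B1: B1 stop@B0
  join B7 pred B5: B5→B4→B3→B2→B1 stop@B0
  join B7 pred B6: B6→B2→B1 stop@B0
  B0 → ∅
  B1 → {B1,B7}
  B2 → {B1,B2,B7}
  B3 → {B2,B6,B7}
  B4 → {B2,B6,B7}
  B5 → {B7}
  B6 → {B7}
  B7 → ∅

φ for k: defs {B1,B5,B6,B7}
  DF⁺ = {B1,B7}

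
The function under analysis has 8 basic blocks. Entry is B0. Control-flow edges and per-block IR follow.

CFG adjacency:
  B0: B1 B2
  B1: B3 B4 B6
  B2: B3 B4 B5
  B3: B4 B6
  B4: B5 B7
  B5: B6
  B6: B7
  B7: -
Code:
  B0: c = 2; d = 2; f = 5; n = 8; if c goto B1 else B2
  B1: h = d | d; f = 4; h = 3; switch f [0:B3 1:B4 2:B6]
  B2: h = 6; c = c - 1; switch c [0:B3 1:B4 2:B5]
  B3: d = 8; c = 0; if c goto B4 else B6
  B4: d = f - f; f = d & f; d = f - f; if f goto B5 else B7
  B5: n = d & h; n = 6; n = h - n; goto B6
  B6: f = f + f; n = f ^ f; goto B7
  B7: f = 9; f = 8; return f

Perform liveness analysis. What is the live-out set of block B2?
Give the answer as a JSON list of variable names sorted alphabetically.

Per-block:
  B0 def {c,d,f,n} use ∅
  B1 def {f,h} use {d}
  B2 def {c,h} use {c}
  B3 def {c,d} use ∅
  B4 def {d,f} use {f}
  B5 def {n} use {d,h}
  B6 def {f,n} use {f}
  B7 def {f} use ∅

Live sets:
  live B0: ∅→{c,d,f}
  live B1: {d}→{f,h}
  live B2: {c,d,f}→{d,f,h}
  live B3: {f,h}→{f,h}
  live B4: {f,h}→{d,f,h}
  live B5: {d,f,h}→{f}
  live B6: {f}→∅
  live B7: ∅→∅

live-out(B2) = ["d", "f", "h"]

Answer: ["d", "f", "h"]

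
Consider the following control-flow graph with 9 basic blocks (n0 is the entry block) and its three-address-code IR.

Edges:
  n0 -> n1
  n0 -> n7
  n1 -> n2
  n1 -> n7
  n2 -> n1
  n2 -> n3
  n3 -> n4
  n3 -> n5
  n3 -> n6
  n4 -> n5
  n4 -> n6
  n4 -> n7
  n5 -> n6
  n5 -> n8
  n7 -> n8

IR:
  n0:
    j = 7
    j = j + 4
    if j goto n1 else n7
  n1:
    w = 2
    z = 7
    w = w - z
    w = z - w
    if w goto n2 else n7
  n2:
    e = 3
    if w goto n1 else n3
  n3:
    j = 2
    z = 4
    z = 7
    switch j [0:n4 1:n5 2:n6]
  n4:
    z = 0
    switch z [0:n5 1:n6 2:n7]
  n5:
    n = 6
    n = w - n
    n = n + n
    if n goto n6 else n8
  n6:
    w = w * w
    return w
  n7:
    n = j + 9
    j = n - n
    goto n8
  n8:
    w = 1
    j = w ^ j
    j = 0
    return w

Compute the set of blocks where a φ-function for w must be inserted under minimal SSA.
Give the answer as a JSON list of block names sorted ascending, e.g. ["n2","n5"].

idom tree: n1←n0 n2←n1 n3←n2 n4←n3 n5←n3 n6←n3 n7←n0 n8←n0
Dom∩ at merges:
  n1: preds {n0,n2}: {n0} ∩ {n0,n1,n2} = {n0}; idom=n0
  n5: preds {n3,n4}: {n0,n1,n2,n3} ∩ {n0,n1,n2,n3,n4} = {n0,n1,n2,n3}; idom=n3
  n6: preds {n3,n4,n5}: {n0,n1,n2,n3} ∩ {n0,n1,n2,n3,n4} ∩ {n0,n1,n2,n3,n5} = {n0,n1,n2,n3}; idom=n3
  n7: preds {n0,n1,n4}: {n0} ∩ {n0,n1} ∩ {n0,n1,n2,n3,n4} = {n0}; idom=n0
  n8: preds {n5,n7}: {n0,n1,n2,n3,n5} ∩ {n0,n7} = {n0}; idom=n0

DF derivation:
  n1←n0: walk · to n0
  n1←n2: walk n2→n1 to n0
  n5←n3: walk · to n3
  n5←n4: walk n4 to n3
  n6←n3: walk · to n3
  n6←n4: walk n4 to n3
  n6←n5: walk n5 to n3
  n7←n0: walk · to n0
  n7←n1: walk n1 to n0
  n7←n4: walk n4→n3→n2→n1 to n0
  n8←n5: walk n5→n3→n2→n1 to n0
  n8←n7: walk n7 to n0
  DF(n0)=∅
  DF(n1)={n1,n7,n8}
  DF(n2)={n1,n7,n8}
  DF(n3)={n7,n8}
  DF(n4)={n5,n6,n7}
  DF(n5)={n6,n8}
  DF(n6)=∅
  DF(n7)={n8}
  DF(n8)=∅

φ for w: defs {n1,n6,n8}
  DF⁺ = {n1,n7,n8}

Answer: ["n1", "n7", "n8"]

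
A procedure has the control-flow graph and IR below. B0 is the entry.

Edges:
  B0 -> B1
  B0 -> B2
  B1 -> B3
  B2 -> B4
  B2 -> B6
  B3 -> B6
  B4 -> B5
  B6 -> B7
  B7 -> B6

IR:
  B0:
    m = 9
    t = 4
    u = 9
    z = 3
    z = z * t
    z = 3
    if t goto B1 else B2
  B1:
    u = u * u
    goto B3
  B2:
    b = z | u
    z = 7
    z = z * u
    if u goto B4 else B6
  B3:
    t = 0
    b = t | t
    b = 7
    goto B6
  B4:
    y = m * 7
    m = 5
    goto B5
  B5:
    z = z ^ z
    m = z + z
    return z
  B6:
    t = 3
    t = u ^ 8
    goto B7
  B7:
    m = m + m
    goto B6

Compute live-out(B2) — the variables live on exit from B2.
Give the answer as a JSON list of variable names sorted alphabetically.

Answer: ["m", "u", "z"]

Analysis:
def/use:
  B0: {m,t,u,z} / ∅
  B1: {u} / {u}
  B2: {b,z} / {u,z}
  B3: {b,t} / ∅
  B4: {m,y} / {m}
  B5: {m,z} / {z}
  B6: {t} / {u}
  B7: {m} / {m}

Live sets:
  B0 li=∅ lo={m,u,z}
  B1 li={m,u} lo={m,u}
  B2 li={m,u,z} lo={m,u,z}
  B3 li={m,u} lo={m,u}
  B4 li={m,z} lo={z}
  B5 li={z} lo=∅
  B6 li={m,u} lo={m,u}
  B7 li={m,u} lo={m,u}

live-out(B2) = ["m", "u", "z"]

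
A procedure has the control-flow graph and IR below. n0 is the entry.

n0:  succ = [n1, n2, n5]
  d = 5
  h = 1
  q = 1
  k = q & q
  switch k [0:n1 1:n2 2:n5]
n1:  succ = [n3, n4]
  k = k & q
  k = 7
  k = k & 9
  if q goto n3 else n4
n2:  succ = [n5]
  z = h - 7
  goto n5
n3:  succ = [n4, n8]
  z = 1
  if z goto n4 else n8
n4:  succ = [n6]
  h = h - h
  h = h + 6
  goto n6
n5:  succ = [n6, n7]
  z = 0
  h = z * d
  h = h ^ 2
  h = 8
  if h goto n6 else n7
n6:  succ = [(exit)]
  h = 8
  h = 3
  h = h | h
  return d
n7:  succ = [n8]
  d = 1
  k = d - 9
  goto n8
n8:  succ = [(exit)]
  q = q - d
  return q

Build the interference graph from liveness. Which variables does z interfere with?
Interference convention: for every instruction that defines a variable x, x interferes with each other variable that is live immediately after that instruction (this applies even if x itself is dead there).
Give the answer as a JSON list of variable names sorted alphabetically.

Block summaries:
  n0 def {d,h,k,q} use ∅
  n1 def {k} use {k,q}
  n2 def {z} use {h}
  n3 def {z} use ∅
  n4 def {h} use {h}
  n5 def {h,z} use {d}
  n6 def {h} use {d}
  n7 def {d,k} use ∅
  n8 def {q} use {d,q}

Live sets:
  n0 li=∅ lo={d,h,k,q}
  n1 li={d,h,k,q} lo={d,h,q}
  n2 li={d,h,q} lo={d,q}
  n3 li={d,h,q} lo={d,h,q}
  n4 li={d,h} lo={d}
  n5 li={d,q} lo={d,q}
  n6 li={d} lo=∅
  n7 li={q} lo={d,q}
  n8 li={d,q} lo=∅

Conflict graph:
  d: {h,k,q,z}
  h: {d,k,q,z}
  k: {d,h,q}
  q: {d,h,k,z}
  z: {d,h,q}

N(z) = ["d", "h", "q"]

Answer: ["d", "h", "q"]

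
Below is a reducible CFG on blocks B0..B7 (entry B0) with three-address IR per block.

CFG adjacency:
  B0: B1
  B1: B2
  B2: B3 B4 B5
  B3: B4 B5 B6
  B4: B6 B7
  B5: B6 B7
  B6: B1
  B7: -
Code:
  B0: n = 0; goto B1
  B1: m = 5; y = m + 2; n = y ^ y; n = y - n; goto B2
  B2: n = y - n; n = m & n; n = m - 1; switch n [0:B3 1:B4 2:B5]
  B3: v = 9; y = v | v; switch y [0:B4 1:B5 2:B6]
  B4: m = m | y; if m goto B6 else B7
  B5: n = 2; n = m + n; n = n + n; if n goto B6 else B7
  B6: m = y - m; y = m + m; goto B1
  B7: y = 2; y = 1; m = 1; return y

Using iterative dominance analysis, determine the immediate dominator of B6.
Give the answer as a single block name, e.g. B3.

idom tree: B1←B0 B2←B1 B3←B2 B4←B2 B5←B2 B6←B2 B7←B2
Dom at joins:
  B1: preds {B0,B6}: {B0} ∩ {B0,B1,B2,B6} = {B0}; idom=B0
  B4: preds {B2,B3}: {B0,B1,B2} ∩ {B0,B1,B2,B3} = {B0,B1,B2}; idom=B2
  B5: preds {B2,B3}: {B0,B1,B2} ∩ {B0,B1,B2,B3} = {B0,B1,B2}; idom=B2
  B6: preds {B3,B4,B5}: {B0,B1,B2,B3} ∩ {B0,B1,B2,B4} ∩ {B0,B1,B2,B5} = {B0,B1,B2}; idom=B2
  B7: preds {B4,B5}: {B0,B1,B2,B4} ∩ {B0,B1,B2,B5} = {B0,B1,B2}; idom=B2

idom(B6) = B2

Answer: B2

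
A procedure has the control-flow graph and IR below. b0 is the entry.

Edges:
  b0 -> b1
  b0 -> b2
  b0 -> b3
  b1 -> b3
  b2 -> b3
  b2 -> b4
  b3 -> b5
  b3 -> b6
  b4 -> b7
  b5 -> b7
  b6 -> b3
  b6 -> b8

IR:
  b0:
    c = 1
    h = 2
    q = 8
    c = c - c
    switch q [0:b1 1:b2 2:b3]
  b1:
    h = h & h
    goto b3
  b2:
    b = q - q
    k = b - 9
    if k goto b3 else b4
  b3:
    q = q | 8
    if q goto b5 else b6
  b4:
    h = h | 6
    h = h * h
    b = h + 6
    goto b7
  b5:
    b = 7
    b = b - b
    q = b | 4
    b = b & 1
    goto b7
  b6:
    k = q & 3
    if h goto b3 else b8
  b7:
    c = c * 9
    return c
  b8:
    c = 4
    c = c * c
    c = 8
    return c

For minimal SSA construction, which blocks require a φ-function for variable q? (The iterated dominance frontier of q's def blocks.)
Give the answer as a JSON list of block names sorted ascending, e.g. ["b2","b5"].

idom tree: b1←b0 b2←b0 b3←b0 b4←b2 b5←b3 b6←b3 b7←b0 b8←b6
Join-block Dom:
  b3: preds {b0,b1,b2,b6}: {b0} ∩ {b0,b1} ∩ {b0,b2} ∩ {b0,b3,b6} = {b0}; idom=b0
  b7: preds {b4,b5}: {b0,b2,b4} ∩ {b0,b3,b5} = {b0}; idom=b0

Frontier:
  join b3 pred b0: · stop@b0
  join b3 pred b1: b1 stop@b0
  join b3 pred b2: b2 stop@b0
  join b3 pred b6: b6→b3 stop@b0
  join b7 pred b4: b4→b2 stop@b0
  join b7 pred b5: b5→b3 stop@b0
  b0 → ∅
  b1 → {b3}
  b2 → {b3,b7}
  b3 → {b3,b7}
  b4 → {b7}
  b5 → {b7}
  b6 → {b3}
  b7 → ∅
  b8 → ∅

φ for q: defs {b0,b3,b5}
  DF⁺ = {b3,b7}

Answer: ["b3", "b7"]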